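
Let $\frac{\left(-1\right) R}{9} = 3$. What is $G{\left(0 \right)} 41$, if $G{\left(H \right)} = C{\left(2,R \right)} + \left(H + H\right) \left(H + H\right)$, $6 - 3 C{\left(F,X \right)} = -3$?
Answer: $123$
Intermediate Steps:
$R = -27$ ($R = \left(-9\right) 3 = -27$)
$C{\left(F,X \right)} = 3$ ($C{\left(F,X \right)} = 2 - -1 = 2 + 1 = 3$)
$G{\left(H \right)} = 3 + 4 H^{2}$ ($G{\left(H \right)} = 3 + \left(H + H\right) \left(H + H\right) = 3 + 2 H 2 H = 3 + 4 H^{2}$)
$G{\left(0 \right)} 41 = \left(3 + 4 \cdot 0^{2}\right) 41 = \left(3 + 4 \cdot 0\right) 41 = \left(3 + 0\right) 41 = 3 \cdot 41 = 123$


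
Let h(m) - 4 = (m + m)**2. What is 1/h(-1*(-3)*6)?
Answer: 1/1300 ≈ 0.00076923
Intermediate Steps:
h(m) = 4 + 4*m**2 (h(m) = 4 + (m + m)**2 = 4 + (2*m)**2 = 4 + 4*m**2)
1/h(-1*(-3)*6) = 1/(4 + 4*(-1*(-3)*6)**2) = 1/(4 + 4*(3*6)**2) = 1/(4 + 4*18**2) = 1/(4 + 4*324) = 1/(4 + 1296) = 1/1300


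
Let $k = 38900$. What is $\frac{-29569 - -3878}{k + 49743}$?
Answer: $- \frac{25691}{88643} \approx -0.28983$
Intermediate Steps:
$\frac{-29569 - -3878}{k + 49743} = \frac{-29569 - -3878}{38900 + 49743} = \frac{-29569 + 3878}{88643} = \left(-25691\right) \frac{1}{88643} = - \frac{25691}{88643}$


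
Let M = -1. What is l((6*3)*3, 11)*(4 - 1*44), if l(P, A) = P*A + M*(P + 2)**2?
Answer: 101680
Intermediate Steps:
l(P, A) = -(2 + P)**2 + A*P (l(P, A) = P*A - (P + 2)**2 = A*P - (2 + P)**2 = -(2 + P)**2 + A*P)
l((6*3)*3, 11)*(4 - 1*44) = (-(2 + (6*3)*3)**2 + 11*((6*3)*3))*(4 - 1*44) = (-(2 + 18*3)**2 + 11*(18*3))*(4 - 44) = (-(2 + 54)**2 + 11*54)*(-40) = (-1*56**2 + 594)*(-40) = (-1*3136 + 594)*(-40) = (-3136 + 594)*(-40) = -2542*(-40) = 101680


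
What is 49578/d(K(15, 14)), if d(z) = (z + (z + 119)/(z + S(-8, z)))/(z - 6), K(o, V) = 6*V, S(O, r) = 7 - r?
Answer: 3867084/113 ≈ 34222.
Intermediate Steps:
d(z) = (17 + 8*z/7)/(-6 + z) (d(z) = (z + (z + 119)/(z + (7 - z)))/(z - 6) = (z + (119 + z)/7)/(-6 + z) = (z + (119 + z)*(⅐))/(-6 + z) = (z + (17 + z/7))/(-6 + z) = (17 + 8*z/7)/(-6 + z))
49578/d(K(15, 14)) = 49578/(((119 + 8*(6*14))/(7*(-6 + 6*14)))) = 49578/(((119 + 8*84)/(7*(-6 + 84)))) = 49578/(((⅐)*(119 + 672)/78)) = 49578/(((⅐)*(1/78)*791)) = 49578/(113/78) = 49578*(78/113) = 3867084/113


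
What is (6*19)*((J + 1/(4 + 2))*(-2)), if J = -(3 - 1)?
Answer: 418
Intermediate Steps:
J = -2 (J = -1*2 = -2)
(6*19)*((J + 1/(4 + 2))*(-2)) = (6*19)*((-2 + 1/(4 + 2))*(-2)) = 114*((-2 + 1/6)*(-2)) = 114*((-2 + ⅙)*(-2)) = 114*(-11/6*(-2)) = 114*(11/3) = 418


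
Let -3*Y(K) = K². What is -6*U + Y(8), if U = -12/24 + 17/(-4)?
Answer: 43/6 ≈ 7.1667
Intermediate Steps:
Y(K) = -K²/3
U = -19/4 (U = -12*1/24 + 17*(-¼) = -½ - 17/4 = -19/4 ≈ -4.7500)
-6*U + Y(8) = -6*(-19/4) - ⅓*8² = 57/2 - ⅓*64 = 57/2 - 64/3 = 43/6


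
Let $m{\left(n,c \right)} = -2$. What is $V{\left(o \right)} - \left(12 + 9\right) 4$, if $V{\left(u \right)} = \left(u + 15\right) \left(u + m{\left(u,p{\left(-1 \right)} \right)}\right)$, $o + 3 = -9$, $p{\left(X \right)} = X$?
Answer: $-126$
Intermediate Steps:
$o = -12$ ($o = -3 - 9 = -12$)
$V{\left(u \right)} = \left(-2 + u\right) \left(15 + u\right)$ ($V{\left(u \right)} = \left(u + 15\right) \left(u - 2\right) = \left(15 + u\right) \left(-2 + u\right) = \left(-2 + u\right) \left(15 + u\right)$)
$V{\left(o \right)} - \left(12 + 9\right) 4 = \left(-30 + \left(-12\right)^{2} + 13 \left(-12\right)\right) - \left(12 + 9\right) 4 = \left(-30 + 144 - 156\right) - 21 \cdot 4 = -42 - 84 = -126$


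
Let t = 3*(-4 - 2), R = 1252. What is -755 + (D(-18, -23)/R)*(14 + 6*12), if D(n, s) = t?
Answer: -236702/313 ≈ -756.24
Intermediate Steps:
t = -18 (t = 3*(-6) = -18)
D(n, s) = -18
-755 + (D(-18, -23)/R)*(14 + 6*12) = -755 + (-18/1252)*(14 + 6*12) = -755 + (-18*1/1252)*(14 + 72) = -755 - 9/626*86 = -755 - 387/313 = -236702/313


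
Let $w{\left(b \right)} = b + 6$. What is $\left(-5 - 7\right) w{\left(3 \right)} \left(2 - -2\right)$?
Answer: $-432$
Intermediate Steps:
$w{\left(b \right)} = 6 + b$
$\left(-5 - 7\right) w{\left(3 \right)} \left(2 - -2\right) = \left(-5 - 7\right) \left(6 + 3\right) \left(2 - -2\right) = \left(-12\right) 9 \left(2 + 2\right) = \left(-108\right) 4 = -432$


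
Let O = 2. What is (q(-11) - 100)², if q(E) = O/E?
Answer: 1214404/121 ≈ 10036.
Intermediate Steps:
q(E) = 2/E
(q(-11) - 100)² = (2/(-11) - 100)² = (2*(-1/11) - 100)² = (-2/11 - 100)² = (-1102/11)² = 1214404/121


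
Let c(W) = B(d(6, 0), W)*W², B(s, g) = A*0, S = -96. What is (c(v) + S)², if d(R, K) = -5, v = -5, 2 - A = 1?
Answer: 9216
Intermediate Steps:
A = 1 (A = 2 - 1*1 = 2 - 1 = 1)
B(s, g) = 0 (B(s, g) = 1*0 = 0)
c(W) = 0 (c(W) = 0*W² = 0)
(c(v) + S)² = (0 - 96)² = (-96)² = 9216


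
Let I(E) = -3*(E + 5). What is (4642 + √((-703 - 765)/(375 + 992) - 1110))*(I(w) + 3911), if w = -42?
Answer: 18670124 + 4022*I*√2076251546/1367 ≈ 1.867e+7 + 1.3406e+5*I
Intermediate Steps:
I(E) = -15 - 3*E (I(E) = -3*(5 + E) = -15 - 3*E)
(4642 + √((-703 - 765)/(375 + 992) - 1110))*(I(w) + 3911) = (4642 + √((-703 - 765)/(375 + 992) - 1110))*((-15 - 3*(-42)) + 3911) = (4642 + √(-1468/1367 - 1110))*((-15 + 126) + 3911) = (4642 + √(-1468*1/1367 - 1110))*(111 + 3911) = (4642 + √(-1468/1367 - 1110))*4022 = (4642 + √(-1518838/1367))*4022 = (4642 + I*√2076251546/1367)*4022 = 18670124 + 4022*I*√2076251546/1367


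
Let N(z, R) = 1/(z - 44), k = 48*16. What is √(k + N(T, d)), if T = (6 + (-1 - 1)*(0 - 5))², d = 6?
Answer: √8629301/106 ≈ 27.713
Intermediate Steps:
T = 256 (T = (6 - 2*(-5))² = (6 + 10)² = 16² = 256)
k = 768
N(z, R) = 1/(-44 + z)
√(k + N(T, d)) = √(768 + 1/(-44 + 256)) = √(768 + 1/212) = √(162817/212) = √8629301/106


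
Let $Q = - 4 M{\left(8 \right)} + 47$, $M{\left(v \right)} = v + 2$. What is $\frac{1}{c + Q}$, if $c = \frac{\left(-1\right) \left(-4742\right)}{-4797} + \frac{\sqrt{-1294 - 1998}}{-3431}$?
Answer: $\frac{1628400518577729}{9789149289324037} + \frac{157902916158 i \sqrt{823}}{9789149289324037} \approx 0.16635 + 0.00046275 i$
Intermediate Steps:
$M{\left(v \right)} = 2 + v$
$c = - \frac{4742}{4797} - \frac{2 i \sqrt{823}}{3431}$ ($c = 4742 \left(- \frac{1}{4797}\right) + \sqrt{-3292} \left(- \frac{1}{3431}\right) = - \frac{4742}{4797} + 2 i \sqrt{823} \left(- \frac{1}{3431}\right) = - \frac{4742}{4797} - \frac{2 i \sqrt{823}}{3431} \approx -0.98853 - 0.016723 i$)
$Q = 7$ ($Q = - 4 \left(2 + 8\right) + 47 = \left(-4\right) 10 + 47 = -40 + 47 = 7$)
$\frac{1}{c + Q} = \frac{1}{\left(- \frac{4742}{4797} - \frac{2 i \sqrt{823}}{3431}\right) + 7} = \frac{1}{\frac{28837}{4797} - \frac{2 i \sqrt{823}}{3431}}$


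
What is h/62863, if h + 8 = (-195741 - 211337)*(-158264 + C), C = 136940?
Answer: 8680531264/62863 ≈ 1.3809e+5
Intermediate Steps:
h = 8680531264 (h = -8 + (-195741 - 211337)*(-158264 + 136940) = -8 - 407078*(-21324) = -8 + 8680531272 = 8680531264)
h/62863 = 8680531264/62863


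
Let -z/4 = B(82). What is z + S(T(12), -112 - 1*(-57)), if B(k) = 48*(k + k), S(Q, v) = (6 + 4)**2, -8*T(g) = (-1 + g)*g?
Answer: -31388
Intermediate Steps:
T(g) = -g*(-1 + g)/8 (T(g) = -(-1 + g)*g/8 = -g*(-1 + g)/8)
S(Q, v) = 100 (S(Q, v) = 10**2 = 100)
B(k) = 96*k (B(k) = 48*(2*k) = 96*k)
z = -31488 (z = -384*82 = -4*7872 = -31488)
z + S(T(12), -112 - 1*(-57)) = -31488 + 100 = -31388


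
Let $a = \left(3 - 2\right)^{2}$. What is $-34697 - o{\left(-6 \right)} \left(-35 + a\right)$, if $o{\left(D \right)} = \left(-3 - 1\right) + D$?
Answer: $-35037$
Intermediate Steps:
$o{\left(D \right)} = -4 + D$
$a = 1$ ($a = 1^{2} = 1$)
$-34697 - o{\left(-6 \right)} \left(-35 + a\right) = -34697 - \left(-4 - 6\right) \left(-35 + 1\right) = -34697 - \left(-10\right) \left(-34\right) = -34697 - 340 = -35037$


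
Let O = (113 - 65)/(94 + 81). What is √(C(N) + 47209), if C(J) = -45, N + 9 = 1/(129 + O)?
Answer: 2*√11791 ≈ 217.17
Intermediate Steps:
O = 48/175 ≈ 0.27429
N = -203432/22623 (N = -9 + 1/(129 + 48/175) = -9 + 1/(22623/175) = -9 + 175/22623 = -203432/22623 ≈ -8.9923)
√(C(N) + 47209) = √(-45 + 47209) = √47164 = 2*√11791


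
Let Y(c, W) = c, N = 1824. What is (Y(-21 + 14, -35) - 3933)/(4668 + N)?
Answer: -985/1623 ≈ -0.60690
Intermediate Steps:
(Y(-21 + 14, -35) - 3933)/(4668 + N) = ((-21 + 14) - 3933)/(4668 + 1824) = (-7 - 3933)/6492 = -3940*1/6492 = -985/1623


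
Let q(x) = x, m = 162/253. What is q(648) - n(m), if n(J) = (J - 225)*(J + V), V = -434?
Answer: -6182017488/64009 ≈ -96581.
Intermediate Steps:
m = 162/253 (m = 162*(1/253) = 162/253 ≈ 0.64032)
n(J) = (-434 + J)*(-225 + J) (n(J) = (J - 225)*(J - 434) = (-225 + J)*(-434 + J) = (-434 + J)*(-225 + J))
q(648) - n(m) = 648 - (97650 + (162/253)**2 - 659*162/253) = 648 - (97650 + 26244/64009 - 106758/253) = 648 - 1*6223495320/64009 = 648 - 6223495320/64009 = -6182017488/64009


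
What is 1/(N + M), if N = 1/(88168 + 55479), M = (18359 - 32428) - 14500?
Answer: -143647/4103851142 ≈ -3.5003e-5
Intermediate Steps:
M = -28569 (M = -14069 - 14500 = -28569)
N = 1/143647 ≈ 6.9615e-6
1/(N + M) = 1/(1/143647 - 28569) = 1/(-4103851142/143647) = -143647/4103851142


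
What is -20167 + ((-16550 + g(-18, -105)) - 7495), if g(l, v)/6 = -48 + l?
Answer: -44608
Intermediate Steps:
g(l, v) = -288 + 6*l (g(l, v) = 6*(-48 + l) = -288 + 6*l)
-20167 + ((-16550 + g(-18, -105)) - 7495) = -20167 + ((-16550 + (-288 + 6*(-18))) - 7495) = -20167 + ((-16550 + (-288 - 108)) - 7495) = -20167 + ((-16550 - 396) - 7495) = -20167 + (-16946 - 7495) = -20167 - 24441 = -44608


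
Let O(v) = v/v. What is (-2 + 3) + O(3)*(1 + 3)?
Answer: 5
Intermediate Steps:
O(v) = 1
(-2 + 3) + O(3)*(1 + 3) = (-2 + 3) + 1*(1 + 3) = 1 + 1*4 = 1 + 4 = 5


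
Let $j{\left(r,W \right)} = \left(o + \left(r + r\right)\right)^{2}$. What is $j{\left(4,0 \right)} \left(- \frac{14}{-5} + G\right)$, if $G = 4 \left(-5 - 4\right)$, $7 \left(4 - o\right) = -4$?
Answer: $- \frac{1285504}{245} \approx -5247.0$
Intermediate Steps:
$o = \frac{32}{7}$ ($o = 4 - - \frac{4}{7} = 4 + \frac{4}{7} = \frac{32}{7} \approx 4.5714$)
$G = -36$ ($G = 4 \left(-9\right) = -36$)
$j{\left(r,W \right)} = \left(\frac{32}{7} + 2 r\right)^{2}$ ($j{\left(r,W \right)} = \left(\frac{32}{7} + \left(r + r\right)\right)^{2} = \left(\frac{32}{7} + 2 r\right)^{2}$)
$j{\left(4,0 \right)} \left(- \frac{14}{-5} + G\right) = \frac{4 \left(16 + 7 \cdot 4\right)^{2}}{49} \left(- \frac{14}{-5} - 36\right) = \frac{4 \left(16 + 28\right)^{2}}{49} \left(\left(-14\right) \left(- \frac{1}{5}\right) - 36\right) = \frac{4 \cdot 44^{2}}{49} \left(\frac{14}{5} - 36\right) = \frac{4}{49} \cdot 1936 \left(- \frac{166}{5}\right) = \frac{7744}{49} \left(- \frac{166}{5}\right) = - \frac{1285504}{245}$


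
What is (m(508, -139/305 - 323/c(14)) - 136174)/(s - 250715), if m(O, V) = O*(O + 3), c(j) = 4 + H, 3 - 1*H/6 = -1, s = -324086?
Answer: -123414/574801 ≈ -0.21471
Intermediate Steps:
H = 24 (H = 18 - 6*(-1) = 18 + 6 = 24)
c(j) = 28 (c(j) = 4 + 24 = 28)
m(O, V) = O*(3 + O)
(m(508, -139/305 - 323/c(14)) - 136174)/(s - 250715) = (508*(3 + 508) - 136174)/(-324086 - 250715) = (508*511 - 136174)/(-574801) = (259588 - 136174)*(-1/574801) = 123414*(-1/574801) = -123414/574801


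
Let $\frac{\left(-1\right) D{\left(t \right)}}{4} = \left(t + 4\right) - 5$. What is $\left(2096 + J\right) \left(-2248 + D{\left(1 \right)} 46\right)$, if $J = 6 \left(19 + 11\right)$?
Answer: $-5116448$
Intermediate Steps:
$D{\left(t \right)} = 4 - 4 t$ ($D{\left(t \right)} = - 4 \left(\left(t + 4\right) - 5\right) = - 4 \left(\left(4 + t\right) - 5\right) = - 4 \left(-1 + t\right) = 4 - 4 t$)
$J = 180$ ($J = 6 \cdot 30 = 180$)
$\left(2096 + J\right) \left(-2248 + D{\left(1 \right)} 46\right) = \left(2096 + 180\right) \left(-2248 + \left(4 - 4\right) 46\right) = 2276 \left(-2248 + \left(4 - 4\right) 46\right) = 2276 \left(-2248 + 0 \cdot 46\right) = 2276 \left(-2248 + 0\right) = 2276 \left(-2248\right) = -5116448$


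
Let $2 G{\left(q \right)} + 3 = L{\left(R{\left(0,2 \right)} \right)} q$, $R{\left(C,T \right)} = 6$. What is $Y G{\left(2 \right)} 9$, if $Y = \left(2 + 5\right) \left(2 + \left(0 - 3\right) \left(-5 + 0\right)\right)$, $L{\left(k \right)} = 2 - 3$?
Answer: $- \frac{5355}{2} \approx -2677.5$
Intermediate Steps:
$L{\left(k \right)} = -1$ ($L{\left(k \right)} = 2 - 3 = -1$)
$Y = 119$ ($Y = 7 \left(2 - -15\right) = 7 \left(2 + 15\right) = 7 \cdot 17 = 119$)
$G{\left(q \right)} = - \frac{3}{2} - \frac{q}{2}$ ($G{\left(q \right)} = - \frac{3}{2} + \frac{\left(-1\right) q}{2} = - \frac{3}{2} - \frac{q}{2}$)
$Y G{\left(2 \right)} 9 = 119 \left(- \frac{3}{2} - 1\right) 9 = 119 \left(- \frac{5}{2}\right) 9 = \left(- \frac{595}{2}\right) 9 = - \frac{5355}{2}$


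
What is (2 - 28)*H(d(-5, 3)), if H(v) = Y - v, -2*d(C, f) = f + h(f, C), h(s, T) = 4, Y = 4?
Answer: -195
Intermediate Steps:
d(C, f) = -2 - f/2 (d(C, f) = -(f + 4)/2 = -(4 + f)/2 = -2 - f/2)
H(v) = 4 - v
(2 - 28)*H(d(-5, 3)) = (2 - 28)*(4 - (-2 - ½*3)) = -26*(4 - (-2 - 3/2)) = -26*(4 - 1*(-7/2)) = -26*(4 + 7/2) = -26*15/2 = -195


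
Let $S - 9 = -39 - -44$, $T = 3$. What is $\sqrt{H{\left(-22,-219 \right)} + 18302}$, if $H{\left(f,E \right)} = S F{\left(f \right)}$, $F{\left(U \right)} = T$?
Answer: $2 \sqrt{4586} \approx 135.44$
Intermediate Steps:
$F{\left(U \right)} = 3$
$S = 14$ ($S = 9 - -5 = 9 + \left(-39 + 44\right) = 9 + 5 = 14$)
$H{\left(f,E \right)} = 42$ ($H{\left(f,E \right)} = 14 \cdot 3 = 42$)
$\sqrt{H{\left(-22,-219 \right)} + 18302} = \sqrt{42 + 18302} = \sqrt{18344} = 2 \sqrt{4586}$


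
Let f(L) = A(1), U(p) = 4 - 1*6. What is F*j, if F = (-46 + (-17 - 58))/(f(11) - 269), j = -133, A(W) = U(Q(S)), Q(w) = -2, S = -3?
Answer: -16093/271 ≈ -59.384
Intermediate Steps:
U(p) = -2 (U(p) = 4 - 6 = -2)
A(W) = -2
f(L) = -2
F = 121/271 (F = (-46 + (-17 - 58))/(-2 - 269) = (-46 - 75)/(-271) = -121*(-1/271) = 121/271 ≈ 0.44649)
F*j = (121/271)*(-133) = -16093/271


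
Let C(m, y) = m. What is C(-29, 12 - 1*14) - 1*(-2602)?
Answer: 2573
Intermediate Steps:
C(-29, 12 - 1*14) - 1*(-2602) = -29 - 1*(-2602) = -29 + 2602 = 2573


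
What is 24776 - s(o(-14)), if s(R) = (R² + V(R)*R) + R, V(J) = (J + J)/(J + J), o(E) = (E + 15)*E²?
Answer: -14032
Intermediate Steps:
o(E) = E²*(15 + E) (o(E) = (15 + E)*E² = E²*(15 + E))
V(J) = 1 (V(J) = (2*J)/((2*J)) = (2*J)*(1/(2*J)) = 1)
s(R) = R² + 2*R (s(R) = (R² + 1*R) + R = (R² + R) + R = (R + R²) + R = R² + 2*R)
24776 - s(o(-14)) = 24776 - (-14)²*(15 - 14)*(2 + (-14)²*(15 - 14)) = 24776 - 196*1*(2 + 196*1) = 24776 - 196*(2 + 196) = 24776 - 196*198 = 24776 - 1*38808 = 24776 - 38808 = -14032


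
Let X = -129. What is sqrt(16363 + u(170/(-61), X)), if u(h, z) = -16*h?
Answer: 3*sqrt(6783627)/61 ≈ 128.09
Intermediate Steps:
sqrt(16363 + u(170/(-61), X)) = sqrt(16363 - 2720/(-61)) = sqrt(16363 - 2720*(-1)/61) = sqrt(16363 - 16*(-170/61)) = sqrt(16363 + 2720/61) = sqrt(1000863/61) = 3*sqrt(6783627)/61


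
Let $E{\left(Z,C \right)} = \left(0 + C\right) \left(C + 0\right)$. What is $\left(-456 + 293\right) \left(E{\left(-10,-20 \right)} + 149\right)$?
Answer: $-89487$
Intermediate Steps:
$E{\left(Z,C \right)} = C^{2}$ ($E{\left(Z,C \right)} = C C = C^{2}$)
$\left(-456 + 293\right) \left(E{\left(-10,-20 \right)} + 149\right) = \left(-456 + 293\right) \left(\left(-20\right)^{2} + 149\right) = - 163 \left(400 + 149\right) = \left(-163\right) 549 = -89487$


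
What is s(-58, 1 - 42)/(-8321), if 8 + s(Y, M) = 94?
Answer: -86/8321 ≈ -0.010335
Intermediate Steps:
s(Y, M) = 86 (s(Y, M) = -8 + 94 = 86)
s(-58, 1 - 42)/(-8321) = 86/(-8321) = 86*(-1/8321) = -86/8321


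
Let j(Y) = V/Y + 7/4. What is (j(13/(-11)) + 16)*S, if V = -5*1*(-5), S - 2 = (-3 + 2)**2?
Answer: -531/52 ≈ -10.212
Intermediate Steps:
S = 3 (S = 2 + (-3 + 2)**2 = 2 + (-1)**2 = 2 + 1 = 3)
V = 25 (V = -5*(-5) = 25)
j(Y) = 7/4 + 25/Y (j(Y) = 25/Y + 7/4 = 7/4 + 25/Y)
(j(13/(-11)) + 16)*S = ((7/4 + 25/((13/(-11)))) + 16)*3 = ((7/4 + 25/((13*(-1/11)))) + 16)*3 = ((7/4 + 25/(-13/11)) + 16)*3 = ((7/4 + 25*(-11/13)) + 16)*3 = ((7/4 - 275/13) + 16)*3 = (-1009/52 + 16)*3 = -177/52*3 = -531/52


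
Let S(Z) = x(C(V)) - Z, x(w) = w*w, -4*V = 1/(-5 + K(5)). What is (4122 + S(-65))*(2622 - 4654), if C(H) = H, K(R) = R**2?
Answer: -3403193727/400 ≈ -8.5080e+6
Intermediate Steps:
V = -1/80 (V = -1/(4*(-5 + 5**2)) = -1/(4*(-5 + 25)) = -1/4/20 = -1/4*1/20 = -1/80 ≈ -0.012500)
x(w) = w**2
S(Z) = 1/6400 - Z (S(Z) = (-1/80)**2 - Z = 1/6400 - Z)
(4122 + S(-65))*(2622 - 4654) = (4122 + (1/6400 - 1*(-65)))*(2622 - 4654) = (4122 + (1/6400 + 65))*(-2032) = (4122 + 416001/6400)*(-2032) = (26796801/6400)*(-2032) = -3403193727/400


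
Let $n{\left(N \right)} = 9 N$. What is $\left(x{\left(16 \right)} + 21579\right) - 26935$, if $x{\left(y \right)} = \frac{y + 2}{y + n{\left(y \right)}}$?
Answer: $- \frac{428471}{80} \approx -5355.9$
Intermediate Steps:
$x{\left(y \right)} = \frac{2 + y}{10 y}$ ($x{\left(y \right)} = \frac{y + 2}{y + 9 y} = \frac{2 + y}{10 y}$)
$\left(x{\left(16 \right)} + 21579\right) - 26935 = \left(\frac{2 + 16}{10 \cdot 16} + 21579\right) - 26935 = \left(\frac{1}{10} \cdot \frac{1}{16} \cdot 18 + 21579\right) - 26935 = \left(\frac{9}{80} + 21579\right) - 26935 = \frac{1726329}{80} - 26935 = - \frac{428471}{80}$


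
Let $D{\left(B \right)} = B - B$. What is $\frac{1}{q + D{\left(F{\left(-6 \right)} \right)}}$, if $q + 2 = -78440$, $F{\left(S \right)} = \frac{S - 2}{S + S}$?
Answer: $- \frac{1}{78442} \approx -1.2748 \cdot 10^{-5}$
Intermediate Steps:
$F{\left(S \right)} = \frac{-2 + S}{2 S}$
$D{\left(B \right)} = 0$
$q = -78442$ ($q = -2 - 78440 = -78442$)
$\frac{1}{q + D{\left(F{\left(-6 \right)} \right)}} = \frac{1}{-78442 + 0} = \frac{1}{-78442} = - \frac{1}{78442}$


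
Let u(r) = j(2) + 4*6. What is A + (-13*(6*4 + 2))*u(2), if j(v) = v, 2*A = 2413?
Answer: -15163/2 ≈ -7581.5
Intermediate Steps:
A = 2413/2 (A = (½)*2413 = 2413/2 ≈ 1206.5)
u(r) = 26 (u(r) = 2 + 4*6 = 2 + 24 = 26)
A + (-13*(6*4 + 2))*u(2) = 2413/2 - 13*(6*4 + 2)*26 = 2413/2 - 13*(24 + 2)*26 = 2413/2 - 13*26*26 = 2413/2 - 338*26 = 2413/2 - 8788 = -15163/2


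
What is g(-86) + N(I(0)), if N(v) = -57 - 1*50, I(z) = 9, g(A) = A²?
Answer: 7289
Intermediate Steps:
N(v) = -107 (N(v) = -57 - 50 = -107)
g(-86) + N(I(0)) = (-86)² - 107 = 7396 - 107 = 7289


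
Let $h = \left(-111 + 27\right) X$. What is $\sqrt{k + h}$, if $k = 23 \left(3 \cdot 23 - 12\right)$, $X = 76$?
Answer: $i \sqrt{5073} \approx 71.225 i$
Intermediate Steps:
$h = -6384$ ($h = \left(-111 + 27\right) 76 = \left(-84\right) 76 = -6384$)
$k = 1311$ ($k = 23 \left(69 - 12\right) = 23 \cdot 57 = 1311$)
$\sqrt{k + h} = \sqrt{1311 - 6384} = \sqrt{-5073} = i \sqrt{5073}$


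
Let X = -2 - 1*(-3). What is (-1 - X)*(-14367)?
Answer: 28734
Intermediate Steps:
X = 1 (X = -2 + 3 = 1)
(-1 - X)*(-14367) = (-1 - 1*1)*(-14367) = (-1 - 1)*(-14367) = -2*(-14367) = 28734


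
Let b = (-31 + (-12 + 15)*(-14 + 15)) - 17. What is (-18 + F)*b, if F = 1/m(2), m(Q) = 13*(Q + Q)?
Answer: 42075/52 ≈ 809.13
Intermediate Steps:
m(Q) = 26*Q (m(Q) = 13*(2*Q) = 26*Q)
F = 1/52 (F = 1/(26*2) = 1/52 ≈ 0.019231)
b = -45 (b = (-31 + 3*1) - 17 = (-31 + 3) - 17 = -28 - 17 = -45)
(-18 + F)*b = (-18 + 1/52)*(-45) = -935/52*(-45) = 42075/52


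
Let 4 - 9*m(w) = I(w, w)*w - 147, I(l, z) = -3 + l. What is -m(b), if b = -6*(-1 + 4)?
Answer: 227/9 ≈ 25.222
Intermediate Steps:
b = -18 (b = -6*3 = -18)
m(w) = 151/9 - w*(-3 + w)/9 (m(w) = 4/9 - ((-3 + w)*w - 147)/9 = 4/9 - (w*(-3 + w) - 147)/9 = 4/9 - (-147 + w*(-3 + w))/9 = 4/9 + (49/3 - w*(-3 + w)/9) = 151/9 - w*(-3 + w)/9)
-m(b) = -(151/9 - ⅑*(-18)*(-3 - 18)) = -(151/9 - ⅑*(-18)*(-21)) = -(151/9 - 42) = -1*(-227/9) = 227/9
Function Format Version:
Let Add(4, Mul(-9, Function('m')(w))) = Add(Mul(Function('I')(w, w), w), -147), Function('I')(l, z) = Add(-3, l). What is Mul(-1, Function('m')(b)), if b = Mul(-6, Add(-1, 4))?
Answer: Rational(227, 9) ≈ 25.222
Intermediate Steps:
b = -18 (b = Mul(-6, 3) = -18)
Function('m')(w) = Add(Rational(151, 9), Mul(Rational(-1, 9), w, Add(-3, w))) (Function('m')(w) = Add(Rational(4, 9), Mul(Rational(-1, 9), Add(Mul(Add(-3, w), w), -147))) = Add(Rational(4, 9), Mul(Rational(-1, 9), Add(Mul(w, Add(-3, w)), -147))) = Add(Rational(4, 9), Mul(Rational(-1, 9), Add(-147, Mul(w, Add(-3, w))))) = Add(Rational(4, 9), Add(Rational(49, 3), Mul(Rational(-1, 9), w, Add(-3, w)))) = Add(Rational(151, 9), Mul(Rational(-1, 9), w, Add(-3, w))))
Mul(-1, Function('m')(b)) = Mul(-1, Add(Rational(151, 9), Mul(Rational(-1, 9), -18, Add(-3, -18)))) = Mul(-1, Add(Rational(151, 9), Mul(Rational(-1, 9), -18, -21))) = Mul(-1, Add(Rational(151, 9), -42)) = Mul(-1, Rational(-227, 9)) = Rational(227, 9)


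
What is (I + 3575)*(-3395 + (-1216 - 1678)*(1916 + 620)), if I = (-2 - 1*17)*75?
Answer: -15786544850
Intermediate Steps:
I = -1425 (I = (-2 - 17)*75 = -19*75 = -1425)
(I + 3575)*(-3395 + (-1216 - 1678)*(1916 + 620)) = (-1425 + 3575)*(-3395 + (-1216 - 1678)*(1916 + 620)) = 2150*(-3395 - 2894*2536) = 2150*(-3395 - 7339184) = 2150*(-7342579) = -15786544850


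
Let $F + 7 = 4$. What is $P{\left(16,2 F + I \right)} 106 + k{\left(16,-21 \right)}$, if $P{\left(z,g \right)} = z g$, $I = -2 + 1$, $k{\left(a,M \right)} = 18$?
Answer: $-11854$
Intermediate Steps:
$I = -1$
$F = -3$ ($F = -7 + 4 = -3$)
$P{\left(z,g \right)} = g z$
$P{\left(16,2 F + I \right)} 106 + k{\left(16,-21 \right)} = \left(2 \left(-3\right) - 1\right) 16 \cdot 106 + 18 = \left(-6 - 1\right) 16 \cdot 106 + 18 = \left(-7\right) 16 \cdot 106 + 18 = \left(-112\right) 106 + 18 = -11872 + 18 = -11854$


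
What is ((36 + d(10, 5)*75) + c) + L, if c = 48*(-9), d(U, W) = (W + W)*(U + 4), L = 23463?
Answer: 33567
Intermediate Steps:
d(U, W) = 2*W*(4 + U) (d(U, W) = (2*W)*(4 + U) = 2*W*(4 + U))
c = -432
((36 + d(10, 5)*75) + c) + L = ((36 + (2*5*(4 + 10))*75) - 432) + 23463 = ((36 + (2*5*14)*75) - 432) + 23463 = ((36 + 140*75) - 432) + 23463 = ((36 + 10500) - 432) + 23463 = (10536 - 432) + 23463 = 10104 + 23463 = 33567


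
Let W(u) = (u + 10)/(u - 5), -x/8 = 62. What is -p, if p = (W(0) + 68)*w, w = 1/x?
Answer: 33/248 ≈ 0.13306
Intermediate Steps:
x = -496 (x = -8*62 = -496)
w = -1/496 (w = 1/(-496) = -1/496 ≈ -0.0020161)
W(u) = (10 + u)/(-5 + u)
p = -33/248 (p = ((10 + 0)/(-5 + 0) + 68)*(-1/496) = (10/(-5) + 68)*(-1/496) = (-⅕*10 + 68)*(-1/496) = (-2 + 68)*(-1/496) = 66*(-1/496) = -33/248 ≈ -0.13306)
-p = -1*(-33/248) = 33/248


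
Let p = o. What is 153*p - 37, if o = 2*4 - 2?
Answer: 881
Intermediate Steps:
o = 6 (o = 8 - 2 = 6)
p = 6
153*p - 37 = 153*6 - 37 = 918 - 37 = 881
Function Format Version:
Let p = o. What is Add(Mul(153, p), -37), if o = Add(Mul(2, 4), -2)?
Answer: 881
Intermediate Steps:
o = 6 (o = Add(8, -2) = 6)
p = 6
Add(Mul(153, p), -37) = Add(Mul(153, 6), -37) = Add(918, -37) = 881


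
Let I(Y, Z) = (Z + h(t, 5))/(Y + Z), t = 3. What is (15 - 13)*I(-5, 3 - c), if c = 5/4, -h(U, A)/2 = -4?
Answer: -6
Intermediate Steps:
h(U, A) = 8 (h(U, A) = -2*(-4) = 8)
c = 5/4 (c = 5*(¼) = 5/4 ≈ 1.2500)
I(Y, Z) = (8 + Z)/(Y + Z) (I(Y, Z) = (Z + 8)/(Y + Z) = (8 + Z)/(Y + Z))
(15 - 13)*I(-5, 3 - c) = (15 - 13)*((8 + (3 - 1*5/4))/(-5 + (3 - 1*5/4))) = 2*((8 + (3 - 5/4))/(-5 + (3 - 5/4))) = 2*((8 + 7/4)/(-5 + 7/4)) = 2*((39/4)/(-13/4)) = 2*(-4/13*39/4) = 2*(-3) = -6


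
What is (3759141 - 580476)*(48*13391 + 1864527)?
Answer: 7969850861175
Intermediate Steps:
(3759141 - 580476)*(48*13391 + 1864527) = 3178665*(642768 + 1864527) = 3178665*2507295 = 7969850861175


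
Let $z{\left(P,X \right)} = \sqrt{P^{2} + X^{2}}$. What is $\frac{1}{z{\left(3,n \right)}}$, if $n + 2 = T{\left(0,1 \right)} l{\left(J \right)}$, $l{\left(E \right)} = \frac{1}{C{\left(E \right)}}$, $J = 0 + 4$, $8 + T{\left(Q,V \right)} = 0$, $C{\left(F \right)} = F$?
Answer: $\frac{1}{5} \approx 0.2$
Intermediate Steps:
$T{\left(Q,V \right)} = -8$ ($T{\left(Q,V \right)} = -8 + 0 = -8$)
$J = 4$
$l{\left(E \right)} = \frac{1}{E}$
$n = -4$ ($n = -2 - \frac{8}{4} = -2 - 2 = -4$)
$\frac{1}{z{\left(3,n \right)}} = \frac{1}{\sqrt{3^{2} + \left(-4\right)^{2}}} = \frac{1}{\sqrt{9 + 16}} = \frac{1}{\sqrt{25}} = \frac{1}{5}$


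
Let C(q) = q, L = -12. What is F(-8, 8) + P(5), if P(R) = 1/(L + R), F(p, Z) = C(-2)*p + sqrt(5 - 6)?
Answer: 111/7 + I ≈ 15.857 + 1.0*I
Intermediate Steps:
F(p, Z) = I - 2*p (F(p, Z) = -2*p + sqrt(5 - 6) = -2*p + sqrt(-1) = -2*p + I = I - 2*p)
P(R) = 1/(-12 + R)
F(-8, 8) + P(5) = (I - 2*(-8)) + 1/(-12 + 5) = (I + 16) + 1/(-7) = (16 + I) - 1/7 = 111/7 + I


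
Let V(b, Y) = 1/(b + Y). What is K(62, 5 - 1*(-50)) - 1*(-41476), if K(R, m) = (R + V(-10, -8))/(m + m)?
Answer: 16424719/396 ≈ 41477.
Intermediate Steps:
V(b, Y) = 1/(Y + b)
K(R, m) = (-1/18 + R)/(2*m) (K(R, m) = (R + 1/(-8 - 10))/(m + m) = (R + 1/(-18))/((2*m)) = (R - 1/18)*(1/(2*m)) = (-1/18 + R)*(1/(2*m)) = (-1/18 + R)/(2*m))
K(62, 5 - 1*(-50)) - 1*(-41476) = (-1 + 18*62)/(36*(5 - 1*(-50))) - 1*(-41476) = (-1 + 1116)/(36*(5 + 50)) + 41476 = (1/36)*1115/55 + 41476 = (1/36)*(1/55)*1115 + 41476 = 223/396 + 41476 = 16424719/396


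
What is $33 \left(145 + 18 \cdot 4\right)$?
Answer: $7161$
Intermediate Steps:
$33 \left(145 + 18 \cdot 4\right) = 33 \left(145 + 72\right) = 33 \cdot 217 = 7161$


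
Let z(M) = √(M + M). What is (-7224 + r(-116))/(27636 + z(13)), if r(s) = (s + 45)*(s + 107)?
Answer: -18198306/76374847 + 1317*√26/152749694 ≈ -0.23823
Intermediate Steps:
z(M) = √2*√M (z(M) = √(2*M) = √2*√M)
r(s) = (45 + s)*(107 + s)
(-7224 + r(-116))/(27636 + z(13)) = (-7224 + (4815 + (-116)² + 152*(-116)))/(27636 + √2*√13) = (-7224 + (4815 + 13456 - 17632))/(27636 + √26) = (-7224 + 639)/(27636 + √26) = -6585/(27636 + √26)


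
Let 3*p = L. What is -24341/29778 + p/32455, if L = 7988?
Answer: -710698267/966444990 ≈ -0.73537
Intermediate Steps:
p = 7988/3 (p = (⅓)*7988 = 7988/3 ≈ 2662.7)
-24341/29778 + p/32455 = -24341/29778 + (7988/3)/32455 = -24341*1/29778 + (7988/3)*(1/32455) = -24341/29778 + 7988/97365 = -710698267/966444990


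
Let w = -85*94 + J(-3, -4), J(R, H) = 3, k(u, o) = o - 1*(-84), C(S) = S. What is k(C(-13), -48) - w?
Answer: 8023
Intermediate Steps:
k(u, o) = 84 + o (k(u, o) = o + 84 = 84 + o)
w = -7987 (w = -85*94 + 3 = -7990 + 3 = -7987)
k(C(-13), -48) - w = (84 - 48) - 1*(-7987) = 36 + 7987 = 8023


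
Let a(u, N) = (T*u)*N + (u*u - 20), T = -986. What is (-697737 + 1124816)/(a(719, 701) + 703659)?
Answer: -427079/495742134 ≈ -0.00086149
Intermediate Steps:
a(u, N) = -20 + u² - 986*N*u (a(u, N) = (-986*u)*N + (u*u - 20) = -986*N*u + (u² - 20) = -986*N*u + (-20 + u²) = -20 + u² - 986*N*u)
(-697737 + 1124816)/(a(719, 701) + 703659) = (-697737 + 1124816)/((-20 + 719² - 986*701*719) + 703659) = 427079/((-20 + 516961 - 496962734) + 703659) = 427079/(-496445793 + 703659) = 427079/(-495742134) = 427079*(-1/495742134) = -427079/495742134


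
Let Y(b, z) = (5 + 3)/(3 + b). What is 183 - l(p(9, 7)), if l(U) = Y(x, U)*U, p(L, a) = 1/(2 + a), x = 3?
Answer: 4937/27 ≈ 182.85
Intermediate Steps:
Y(b, z) = 8/(3 + b)
l(U) = 4*U/3 (l(U) = (8/(3 + 3))*U = (8/6)*U = (8*(1/6))*U = 4*U/3)
183 - l(p(9, 7)) = 183 - 4/(3*(2 + 7)) = 183 - 4/(3*9) = 183 - 1*4/27 = 183 - 4/27 = 4937/27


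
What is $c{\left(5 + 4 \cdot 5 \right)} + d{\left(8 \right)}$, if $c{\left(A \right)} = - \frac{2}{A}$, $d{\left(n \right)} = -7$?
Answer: $- \frac{177}{25} \approx -7.08$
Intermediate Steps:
$c{\left(5 + 4 \cdot 5 \right)} + d{\left(8 \right)} = - \frac{2}{5 + 4 \cdot 5} - 7 = - \frac{2}{5 + 20} - 7 = - \frac{2}{25} - 7 = - \frac{177}{25}$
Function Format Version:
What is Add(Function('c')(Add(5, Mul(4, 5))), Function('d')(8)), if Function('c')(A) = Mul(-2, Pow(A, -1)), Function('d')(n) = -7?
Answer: Rational(-177, 25) ≈ -7.0800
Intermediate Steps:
Add(Function('c')(Add(5, Mul(4, 5))), Function('d')(8)) = Add(Mul(-2, Pow(Add(5, Mul(4, 5)), -1)), -7) = Add(Mul(-2, Pow(Add(5, 20), -1)), -7) = Add(Mul(-2, Pow(25, -1)), -7) = Add(Mul(-2, Rational(1, 25)), -7) = Add(Rational(-2, 25), -7) = Rational(-177, 25)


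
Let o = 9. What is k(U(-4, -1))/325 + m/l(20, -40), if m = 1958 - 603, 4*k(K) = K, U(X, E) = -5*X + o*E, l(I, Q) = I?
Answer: 44043/650 ≈ 67.758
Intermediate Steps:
U(X, E) = -5*X + 9*E
k(K) = K/4
m = 1355
k(U(-4, -1))/325 + m/l(20, -40) = ((-5*(-4) + 9*(-1))/4)/325 + 1355/20 = ((20 - 9)/4)*(1/325) + 1355*(1/20) = ((1/4)*11)*(1/325) + 271/4 = (11/4)*(1/325) + 271/4 = 11/1300 + 271/4 = 44043/650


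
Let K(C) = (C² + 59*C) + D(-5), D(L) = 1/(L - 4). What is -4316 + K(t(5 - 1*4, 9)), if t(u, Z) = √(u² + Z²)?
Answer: -38107/9 + 59*√82 ≈ -3699.8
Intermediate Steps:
D(L) = 1/(-4 + L)
t(u, Z) = √(Z² + u²)
K(C) = -⅑ + C² + 59*C (K(C) = (C² + 59*C) + 1/(-4 - 5) = (C² + 59*C) + 1/(-9) = (C² + 59*C) - ⅑ = -⅑ + C² + 59*C)
-4316 + K(t(5 - 1*4, 9)) = -4316 + (-⅑ + (√(9² + (5 - 1*4)²))² + 59*√(9² + (5 - 1*4)²)) = -4316 + (-⅑ + (√(81 + (5 - 4)²))² + 59*√(81 + (5 - 4)²)) = -4316 + (-⅑ + (√(81 + 1²))² + 59*√(81 + 1²)) = -4316 + (-⅑ + (√(81 + 1))² + 59*√(81 + 1)) = -4316 + (-⅑ + (√82)² + 59*√82) = -4316 + (-⅑ + 82 + 59*√82) = -4316 + (737/9 + 59*√82) = -38107/9 + 59*√82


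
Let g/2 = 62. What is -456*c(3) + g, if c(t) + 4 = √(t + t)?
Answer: 1948 - 456*√6 ≈ 831.03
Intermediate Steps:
g = 124 (g = 2*62 = 124)
c(t) = -4 + √2*√t (c(t) = -4 + √(t + t) = -4 + √(2*t) = -4 + √2*√t)
-456*c(3) + g = -456*(-4 + √2*√3) + 124 = -456*(-4 + √6) + 124 = (1824 - 456*√6) + 124 = 1948 - 456*√6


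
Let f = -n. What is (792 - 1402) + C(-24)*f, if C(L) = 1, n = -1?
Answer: -609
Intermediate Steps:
f = 1 (f = -1*(-1) = 1)
(792 - 1402) + C(-24)*f = (792 - 1402) + 1*1 = -610 + 1 = -609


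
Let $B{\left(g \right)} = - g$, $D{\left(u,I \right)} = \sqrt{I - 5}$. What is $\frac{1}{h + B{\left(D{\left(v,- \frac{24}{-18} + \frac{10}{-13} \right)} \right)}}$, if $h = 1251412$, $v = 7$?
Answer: $\frac{48805068}{61075247756189} + \frac{i \sqrt{6747}}{61075247756189} \approx 7.991 \cdot 10^{-7} + 1.3449 \cdot 10^{-12} i$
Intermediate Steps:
$D{\left(u,I \right)} = \sqrt{-5 + I}$
$\frac{1}{h + B{\left(D{\left(v,- \frac{24}{-18} + \frac{10}{-13} \right)} \right)}} = \frac{1}{1251412 - \sqrt{-5 + \left(- \frac{24}{-18} + \frac{10}{-13}\right)}} = \frac{1}{1251412 - \sqrt{-5 + \left(\left(-24\right) \left(- \frac{1}{18}\right) + 10 \left(- \frac{1}{13}\right)\right)}} = \frac{1}{1251412 - \sqrt{-5 + \left(\frac{4}{3} - \frac{10}{13}\right)}} = \frac{1}{1251412 - \sqrt{-5 + \frac{22}{39}}} = \frac{1}{1251412 - \sqrt{- \frac{173}{39}}} = \frac{1}{1251412 - \frac{i \sqrt{6747}}{39}}$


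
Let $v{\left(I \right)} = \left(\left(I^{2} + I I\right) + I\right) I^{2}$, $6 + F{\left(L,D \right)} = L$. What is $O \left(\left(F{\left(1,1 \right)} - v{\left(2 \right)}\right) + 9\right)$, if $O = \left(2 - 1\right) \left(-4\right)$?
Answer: $144$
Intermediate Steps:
$F{\left(L,D \right)} = -6 + L$
$O = -4$ ($O = 1 \left(-4\right) = -4$)
$v{\left(I \right)} = I^{2} \left(I + 2 I^{2}\right)$ ($v{\left(I \right)} = \left(\left(I^{2} + I^{2}\right) + I\right) I^{2} = \left(2 I^{2} + I\right) I^{2} = \left(I + 2 I^{2}\right) I^{2} = I^{2} \left(I + 2 I^{2}\right)$)
$O \left(\left(F{\left(1,1 \right)} - v{\left(2 \right)}\right) + 9\right) = - 4 \left(\left(\left(-6 + 1\right) - 2^{3} \left(1 + 2 \cdot 2\right)\right) + 9\right) = - 4 \left(\left(-5 - 8 \left(1 + 4\right)\right) + 9\right) = - 4 \left(\left(-5 - 8 \cdot 5\right) + 9\right) = - 4 \left(\left(-5 - 40\right) + 9\right) = - 4 \left(-45 + 9\right) = \left(-4\right) \left(-36\right) = 144$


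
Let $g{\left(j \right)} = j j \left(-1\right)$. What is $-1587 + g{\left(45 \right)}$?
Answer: $-3612$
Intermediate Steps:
$g{\left(j \right)} = - j^{2}$ ($g{\left(j \right)} = j^{2} \left(-1\right) = - j^{2}$)
$-1587 + g{\left(45 \right)} = -1587 - 45^{2} = -1587 - 2025 = -3612$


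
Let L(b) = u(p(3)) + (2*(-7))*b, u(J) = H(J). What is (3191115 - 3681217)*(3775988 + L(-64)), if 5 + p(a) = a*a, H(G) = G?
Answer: -1851060362576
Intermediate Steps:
p(a) = -5 + a² (p(a) = -5 + a*a = -5 + a²)
u(J) = J
L(b) = 4 - 14*b (L(b) = (-5 + 3²) + (2*(-7))*b = (-5 + 9) - 14*b = 4 - 14*b)
(3191115 - 3681217)*(3775988 + L(-64)) = (3191115 - 3681217)*(3775988 + (4 - 14*(-64))) = -490102*(3775988 + (4 + 896)) = -490102*(3775988 + 900) = -490102*3776888 = -1851060362576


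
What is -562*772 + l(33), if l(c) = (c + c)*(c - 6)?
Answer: -432082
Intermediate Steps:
l(c) = 2*c*(-6 + c) (l(c) = (2*c)*(-6 + c) = 2*c*(-6 + c))
-562*772 + l(33) = -562*772 + 2*33*(-6 + 33) = -433864 + 2*33*27 = -433864 + 1782 = -432082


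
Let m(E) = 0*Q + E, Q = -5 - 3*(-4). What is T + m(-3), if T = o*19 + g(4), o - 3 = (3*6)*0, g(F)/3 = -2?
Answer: 48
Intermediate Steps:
Q = 7 (Q = -5 + 12 = 7)
g(F) = -6 (g(F) = 3*(-2) = -6)
o = 3 (o = 3 + (3*6)*0 = 3 + 18*0 = 3 + 0 = 3)
m(E) = E (m(E) = 0*7 + E = 0 + E = E)
T = 51 (T = 3*19 - 6 = 57 - 6 = 51)
T + m(-3) = 51 - 3 = 48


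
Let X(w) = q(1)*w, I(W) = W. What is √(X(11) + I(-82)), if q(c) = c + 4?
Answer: 3*I*√3 ≈ 5.1962*I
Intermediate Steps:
q(c) = 4 + c
X(w) = 5*w (X(w) = (4 + 1)*w = 5*w)
√(X(11) + I(-82)) = √(5*11 - 82) = √(55 - 82) = √(-27) = 3*I*√3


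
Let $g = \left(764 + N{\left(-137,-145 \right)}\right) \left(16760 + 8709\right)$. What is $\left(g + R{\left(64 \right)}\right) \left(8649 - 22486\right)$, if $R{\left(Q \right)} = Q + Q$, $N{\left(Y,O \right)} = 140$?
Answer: $-318584527048$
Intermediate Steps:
$R{\left(Q \right)} = 2 Q$
$g = 23023976$ ($g = \left(764 + 140\right) \left(16760 + 8709\right) = 904 \cdot 25469 = 23023976$)
$\left(g + R{\left(64 \right)}\right) \left(8649 - 22486\right) = \left(23023976 + 2 \cdot 64\right) \left(8649 - 22486\right) = \left(23023976 + 128\right) \left(-13837\right) = 23024104 \left(-13837\right) = -318584527048$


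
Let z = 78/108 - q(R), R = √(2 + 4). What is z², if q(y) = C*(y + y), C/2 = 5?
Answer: 777769/324 - 260*√6/9 ≈ 2329.8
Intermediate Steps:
R = √6 ≈ 2.4495
C = 10 (C = 2*5 = 10)
q(y) = 20*y (q(y) = 10*(y + y) = 10*(2*y) = 20*y)
z = 13/18 - 20*√6 (z = 78/108 - 20*√6 = 78*(1/108) - 20*√6 = 13/18 - 20*√6 ≈ -48.268)
z² = (13/18 - 20*√6)²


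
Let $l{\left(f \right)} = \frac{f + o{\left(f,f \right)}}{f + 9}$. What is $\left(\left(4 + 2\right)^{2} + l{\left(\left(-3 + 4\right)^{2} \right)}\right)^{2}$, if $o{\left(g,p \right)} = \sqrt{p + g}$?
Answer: $\frac{\left(361 + \sqrt{2}\right)^{2}}{100} \approx 1313.4$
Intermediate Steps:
$o{\left(g,p \right)} = \sqrt{g + p}$
$l{\left(f \right)} = \frac{f + \sqrt{2} \sqrt{f}}{9 + f}$ ($l{\left(f \right)} = \frac{f + \sqrt{f + f}}{f + 9} = \frac{f + \sqrt{2 f}}{9 + f} = \frac{f + \sqrt{2} \sqrt{f}}{9 + f}$)
$\left(\left(4 + 2\right)^{2} + l{\left(\left(-3 + 4\right)^{2} \right)}\right)^{2} = \left(\left(4 + 2\right)^{2} + \frac{\left(-3 + 4\right)^{2} + \sqrt{2} \sqrt{\left(-3 + 4\right)^{2}}}{9 + \left(-3 + 4\right)^{2}}\right)^{2} = \left(6^{2} + \frac{1^{2} + \sqrt{2} \sqrt{1^{2}}}{9 + 1^{2}}\right)^{2} = \left(36 + \frac{1 + \sqrt{2} \sqrt{1}}{9 + 1}\right)^{2} = \left(36 + \frac{1 + \sqrt{2} \cdot 1}{10}\right)^{2} = \left(36 + \frac{1 + \sqrt{2}}{10}\right)^{2} = \left(36 + \left(\frac{1}{10} + \frac{\sqrt{2}}{10}\right)\right)^{2} = \left(\frac{361}{10} + \frac{\sqrt{2}}{10}\right)^{2}$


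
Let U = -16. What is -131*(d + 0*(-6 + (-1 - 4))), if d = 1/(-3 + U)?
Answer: 131/19 ≈ 6.8947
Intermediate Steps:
d = -1/19 (d = 1/(-3 - 16) = 1/(-19) = -1/19 ≈ -0.052632)
-131*(d + 0*(-6 + (-1 - 4))) = -131*(-1/19 + 0*(-6 + (-1 - 4))) = -131*(-1/19 + 0*(-6 - 5)) = -131*(-1/19 + 0*(-11)) = -131*(-1/19 + 0) = -131*(-1/19) = 131/19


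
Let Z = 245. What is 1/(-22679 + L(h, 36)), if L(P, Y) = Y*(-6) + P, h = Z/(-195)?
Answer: -39/892954 ≈ -4.3675e-5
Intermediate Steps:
h = -49/39 (h = 245/(-195) = 245*(-1/195) = -49/39 ≈ -1.2564)
L(P, Y) = P - 6*Y (L(P, Y) = -6*Y + P = P - 6*Y)
1/(-22679 + L(h, 36)) = 1/(-22679 + (-49/39 - 6*36)) = 1/(-22679 + (-49/39 - 216)) = 1/(-22679 - 8473/39) = 1/(-892954/39) = -39/892954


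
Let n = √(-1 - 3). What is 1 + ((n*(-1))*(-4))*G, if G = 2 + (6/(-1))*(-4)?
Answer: 1 + 208*I ≈ 1.0 + 208.0*I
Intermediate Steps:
n = 2*I (n = √(-4) = 2*I ≈ 2.0*I)
G = 26 (G = 2 + (6*(-1))*(-4) = 2 - 6*(-4) = 2 + 24 = 26)
1 + ((n*(-1))*(-4))*G = 1 + (((2*I)*(-1))*(-4))*26 = 1 + (-2*I*(-4))*26 = 1 + (8*I)*26 = 1 + 208*I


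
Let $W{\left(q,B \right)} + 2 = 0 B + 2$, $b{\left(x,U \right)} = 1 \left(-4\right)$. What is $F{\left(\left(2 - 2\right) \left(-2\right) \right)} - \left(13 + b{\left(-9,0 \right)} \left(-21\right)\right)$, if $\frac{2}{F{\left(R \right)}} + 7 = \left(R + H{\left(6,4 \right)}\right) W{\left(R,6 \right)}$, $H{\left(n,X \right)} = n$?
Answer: $- \frac{681}{7} \approx -97.286$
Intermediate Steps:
$b{\left(x,U \right)} = -4$
$W{\left(q,B \right)} = 0$ ($W{\left(q,B \right)} = -2 + \left(0 B + 2\right) = -2 + \left(0 + 2\right) = -2 + 2 = 0$)
$F{\left(R \right)} = - \frac{2}{7}$ ($F{\left(R \right)} = \frac{2}{-7 + \left(R + 6\right) 0} = \frac{2}{-7 + \left(6 + R\right) 0} = \frac{2}{-7 + 0} = \frac{2}{-7} = 2 \left(- \frac{1}{7}\right) = - \frac{2}{7}$)
$F{\left(\left(2 - 2\right) \left(-2\right) \right)} - \left(13 + b{\left(-9,0 \right)} \left(-21\right)\right) = - \frac{2}{7} - \left(13 - -84\right) = - \frac{2}{7} - \left(13 + 84\right) = - \frac{2}{7} - 97 = - \frac{681}{7}$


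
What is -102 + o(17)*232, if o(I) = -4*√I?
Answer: -102 - 928*√17 ≈ -3928.2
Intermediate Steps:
-102 + o(17)*232 = -102 - 4*√17*232 = -102 - 928*√17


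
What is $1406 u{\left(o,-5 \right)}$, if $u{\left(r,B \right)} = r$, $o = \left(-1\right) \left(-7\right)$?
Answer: $9842$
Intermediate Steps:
$o = 7$
$1406 u{\left(o,-5 \right)} = 1406 \cdot 7 = 9842$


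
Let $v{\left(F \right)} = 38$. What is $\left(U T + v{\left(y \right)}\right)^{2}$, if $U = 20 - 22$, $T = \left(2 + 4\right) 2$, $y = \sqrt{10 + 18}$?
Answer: $196$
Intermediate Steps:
$y = 2 \sqrt{7}$ ($y = \sqrt{28} = 2 \sqrt{7} \approx 5.2915$)
$T = 12$ ($T = 6 \cdot 2 = 12$)
$U = -2$ ($U = 20 - 22 = -2$)
$\left(U T + v{\left(y \right)}\right)^{2} = \left(\left(-2\right) 12 + 38\right)^{2} = \left(-24 + 38\right)^{2} = 14^{2} = 196$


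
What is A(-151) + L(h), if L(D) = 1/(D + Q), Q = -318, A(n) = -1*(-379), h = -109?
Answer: 161832/427 ≈ 379.00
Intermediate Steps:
A(n) = 379
L(D) = 1/(-318 + D) (L(D) = 1/(D - 318) = 1/(-318 + D))
A(-151) + L(h) = 379 + 1/(-318 - 109) = 379 + 1/(-427) = 379 - 1/427 = 161832/427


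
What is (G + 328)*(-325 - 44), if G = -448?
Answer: 44280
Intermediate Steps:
(G + 328)*(-325 - 44) = (-448 + 328)*(-325 - 44) = -120*(-369) = 44280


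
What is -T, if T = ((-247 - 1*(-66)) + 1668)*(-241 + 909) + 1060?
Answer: -994376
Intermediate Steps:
T = 994376 (T = ((-247 + 66) + 1668)*668 + 1060 = (-181 + 1668)*668 + 1060 = 1487*668 + 1060 = 993316 + 1060 = 994376)
-T = -1*994376 = -994376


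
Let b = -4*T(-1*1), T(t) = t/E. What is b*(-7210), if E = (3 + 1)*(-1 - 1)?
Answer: 3605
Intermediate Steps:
E = -8 (E = 4*(-2) = -8)
T(t) = -t/8 (T(t) = t/(-8) = t*(-1/8) = -t/8)
b = -1/2 (b = -(-1)*(-1*1)/2 = -(-1)*(-1)/2 = -4*1/8 = -1/2 ≈ -0.50000)
b*(-7210) = -1/2*(-7210) = 3605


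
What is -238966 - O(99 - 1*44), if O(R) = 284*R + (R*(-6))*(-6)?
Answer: -256566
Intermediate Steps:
O(R) = 320*R (O(R) = 284*R - 6*R*(-6) = 284*R + 36*R = 320*R)
-238966 - O(99 - 1*44) = -238966 - 320*(99 - 1*44) = -238966 - 320*(99 - 44) = -238966 - 320*55 = -238966 - 1*17600 = -238966 - 17600 = -256566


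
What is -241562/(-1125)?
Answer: 241562/1125 ≈ 214.72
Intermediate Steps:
-241562/(-1125) = -241562*(-1)/1125 = -449*(-538/1125) = 241562/1125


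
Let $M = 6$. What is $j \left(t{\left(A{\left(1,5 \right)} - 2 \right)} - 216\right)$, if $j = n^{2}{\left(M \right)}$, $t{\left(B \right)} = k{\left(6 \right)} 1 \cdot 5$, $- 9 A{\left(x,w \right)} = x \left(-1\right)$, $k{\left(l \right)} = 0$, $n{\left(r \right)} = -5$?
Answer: $-5400$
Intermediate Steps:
$A{\left(x,w \right)} = \frac{x}{9}$ ($A{\left(x,w \right)} = - \frac{x \left(-1\right)}{9} = - \frac{\left(-1\right) x}{9} = \frac{x}{9}$)
$t{\left(B \right)} = 0$ ($t{\left(B \right)} = 0 \cdot 1 \cdot 5 = 0 \cdot 5 = 0$)
$j = 25$ ($j = \left(-5\right)^{2} = 25$)
$j \left(t{\left(A{\left(1,5 \right)} - 2 \right)} - 216\right) = 25 \left(0 - 216\right) = 25 \left(-216\right) = -5400$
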